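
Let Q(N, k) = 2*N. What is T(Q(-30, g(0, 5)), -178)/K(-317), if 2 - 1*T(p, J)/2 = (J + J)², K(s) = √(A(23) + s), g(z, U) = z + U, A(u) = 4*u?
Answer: 253468*I/15 ≈ 16898.0*I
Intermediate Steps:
g(z, U) = U + z
K(s) = √(92 + s) (K(s) = √(4*23 + s) = √(92 + s))
T(p, J) = 4 - 8*J² (T(p, J) = 4 - 2*(J + J)² = 4 - 2*4*J² = 4 - 8*J²)
T(Q(-30, g(0, 5)), -178)/K(-317) = (4 - 8*(-178)²)/(√(92 - 317)) = (4 - 8*31684)/(√(-225)) = (4 - 253472)/((15*I)) = -(-253468)*I/15 = 253468*I/15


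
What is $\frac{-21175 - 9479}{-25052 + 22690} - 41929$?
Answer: $- \frac{49502822}{1181} \approx -41916.0$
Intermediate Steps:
$\frac{-21175 - 9479}{-25052 + 22690} - 41929 = - \frac{30654}{-2362} - 41929 = \left(-30654\right) \left(- \frac{1}{2362}\right) - 41929 = \frac{15327}{1181} - 41929 = - \frac{49502822}{1181}$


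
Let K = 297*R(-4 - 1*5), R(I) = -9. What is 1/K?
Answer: -1/2673 ≈ -0.00037411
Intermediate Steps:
K = -2673 (K = 297*(-9) = -2673)
1/K = 1/(-2673) = -1/2673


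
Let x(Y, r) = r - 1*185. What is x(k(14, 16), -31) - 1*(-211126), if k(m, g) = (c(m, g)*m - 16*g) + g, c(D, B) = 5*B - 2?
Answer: 210910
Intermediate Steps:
c(D, B) = -2 + 5*B
k(m, g) = -15*g + m*(-2 + 5*g) (k(m, g) = ((-2 + 5*g)*m - 16*g) + g = (m*(-2 + 5*g) - 16*g) + g = (-16*g + m*(-2 + 5*g)) + g = -15*g + m*(-2 + 5*g))
x(Y, r) = -185 + r (x(Y, r) = r - 185 = -185 + r)
x(k(14, 16), -31) - 1*(-211126) = (-185 - 31) - 1*(-211126) = -216 + 211126 = 210910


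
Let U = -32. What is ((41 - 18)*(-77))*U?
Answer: 56672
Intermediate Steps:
((41 - 18)*(-77))*U = ((41 - 18)*(-77))*(-32) = (23*(-77))*(-32) = -1771*(-32) = 56672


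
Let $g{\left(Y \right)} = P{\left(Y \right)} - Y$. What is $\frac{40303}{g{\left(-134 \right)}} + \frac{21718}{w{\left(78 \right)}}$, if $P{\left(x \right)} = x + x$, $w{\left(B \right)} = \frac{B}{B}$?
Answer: $\frac{2869909}{134} \approx 21417.0$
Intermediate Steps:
$w{\left(B \right)} = 1$
$P{\left(x \right)} = 2 x$
$g{\left(Y \right)} = Y$ ($g{\left(Y \right)} = 2 Y - Y = Y$)
$\frac{40303}{g{\left(-134 \right)}} + \frac{21718}{w{\left(78 \right)}} = \frac{40303}{-134} + \frac{21718}{1} = 40303 \left(- \frac{1}{134}\right) + 21718 \cdot 1 = - \frac{40303}{134} + 21718 = \frac{2869909}{134}$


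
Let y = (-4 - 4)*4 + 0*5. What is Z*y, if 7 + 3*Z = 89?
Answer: -2624/3 ≈ -874.67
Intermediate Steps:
Z = 82/3 (Z = -7/3 + (⅓)*89 = -7/3 + 89/3 = 82/3 ≈ 27.333)
y = -32 (y = -8*4 + 0 = -32 + 0 = -32)
Z*y = (82/3)*(-32) = -2624/3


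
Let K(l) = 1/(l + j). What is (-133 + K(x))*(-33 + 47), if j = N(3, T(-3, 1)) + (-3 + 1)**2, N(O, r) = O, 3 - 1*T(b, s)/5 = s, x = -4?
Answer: -5572/3 ≈ -1857.3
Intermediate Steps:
T(b, s) = 15 - 5*s
j = 7 (j = 3 + (-3 + 1)**2 = 3 + (-2)**2 = 3 + 4 = 7)
K(l) = 1/(7 + l) (K(l) = 1/(l + 7) = 1/(7 + l))
(-133 + K(x))*(-33 + 47) = (-133 + 1/(7 - 4))*(-33 + 47) = (-133 + 1/3)*14 = -398/3*14 = -5572/3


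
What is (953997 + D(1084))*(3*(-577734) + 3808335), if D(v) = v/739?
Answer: 1462978864672311/739 ≈ 1.9797e+12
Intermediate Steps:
D(v) = v/739 (D(v) = v*(1/739) = v/739)
(953997 + D(1084))*(3*(-577734) + 3808335) = (953997 + (1/739)*1084)*(3*(-577734) + 3808335) = (953997 + 1084/739)*(-1733202 + 3808335) = (705004867/739)*2075133 = 1462978864672311/739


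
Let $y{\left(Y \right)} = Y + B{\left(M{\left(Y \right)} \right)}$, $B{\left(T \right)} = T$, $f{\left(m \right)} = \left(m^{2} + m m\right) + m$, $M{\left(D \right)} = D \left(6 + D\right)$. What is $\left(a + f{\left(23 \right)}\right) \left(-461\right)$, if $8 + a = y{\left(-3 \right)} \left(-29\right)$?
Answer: $-655081$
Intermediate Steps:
$f{\left(m \right)} = m + 2 m^{2}$ ($f{\left(m \right)} = \left(m^{2} + m^{2}\right) + m = 2 m^{2} + m = m + 2 m^{2}$)
$y{\left(Y \right)} = Y + Y \left(6 + Y\right)$
$a = 340$ ($a = -8 + - 3 \left(7 - 3\right) \left(-29\right) = -8 + \left(-3\right) 4 \left(-29\right) = -8 - -348 = -8 + 348 = 340$)
$\left(a + f{\left(23 \right)}\right) \left(-461\right) = \left(340 + 23 \left(1 + 2 \cdot 23\right)\right) \left(-461\right) = \left(340 + 23 \left(1 + 46\right)\right) \left(-461\right) = \left(340 + 23 \cdot 47\right) \left(-461\right) = \left(340 + 1081\right) \left(-461\right) = 1421 \left(-461\right) = -655081$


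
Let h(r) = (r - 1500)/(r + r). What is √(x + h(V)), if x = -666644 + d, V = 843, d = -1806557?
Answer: I*√781145819722/562 ≈ 1572.6*I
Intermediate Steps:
h(r) = (-1500 + r)/(2*r) (h(r) = (-1500 + r)/((2*r)) = (-1500 + r)*(1/(2*r)) = (-1500 + r)/(2*r))
x = -2473201 (x = -666644 - 1806557 = -2473201)
√(x + h(V)) = √(-2473201 + (½)*(-1500 + 843)/843) = √(-2473201 + (½)*(1/843)*(-657)) = √(-2473201 - 219/562) = √(-1389939181/562) = I*√781145819722/562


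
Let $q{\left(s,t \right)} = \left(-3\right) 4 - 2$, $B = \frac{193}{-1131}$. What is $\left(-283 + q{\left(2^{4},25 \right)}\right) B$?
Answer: $\frac{19107}{377} \approx 50.682$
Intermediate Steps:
$B = - \frac{193}{1131}$ ($B = 193 \left(- \frac{1}{1131}\right) = - \frac{193}{1131} \approx -0.17065$)
$q{\left(s,t \right)} = -14$ ($q{\left(s,t \right)} = -12 - 2 = -14$)
$\left(-283 + q{\left(2^{4},25 \right)}\right) B = \left(-283 - 14\right) \left(- \frac{193}{1131}\right) = \left(-297\right) \left(- \frac{193}{1131}\right) = \frac{19107}{377}$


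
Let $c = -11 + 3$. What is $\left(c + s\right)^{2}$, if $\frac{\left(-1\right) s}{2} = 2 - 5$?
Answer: $4$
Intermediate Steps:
$s = 6$ ($s = - 2 \left(2 - 5\right) = \left(-2\right) \left(-3\right) = 6$)
$c = -8$
$\left(c + s\right)^{2} = \left(-8 + 6\right)^{2} = \left(-2\right)^{2} = 4$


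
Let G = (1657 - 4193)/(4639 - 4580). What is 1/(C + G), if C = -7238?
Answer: -59/429578 ≈ -0.00013734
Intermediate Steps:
G = -2536/59 ≈ -42.983
1/(C + G) = 1/(-7238 - 2536/59) = 1/(-429578/59) = -59/429578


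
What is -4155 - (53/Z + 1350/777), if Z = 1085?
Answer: -166874186/40145 ≈ -4156.8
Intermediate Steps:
-4155 - (53/Z + 1350/777) = -4155 - (53/1085 + 1350/777) = -4155 - (53*(1/1085) + 1350*(1/777)) = -4155 - (53/1085 + 450/259) = -4155 - 1*71711/40145 = -4155 - 71711/40145 = -166874186/40145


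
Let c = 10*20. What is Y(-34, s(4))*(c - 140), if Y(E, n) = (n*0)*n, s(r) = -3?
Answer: 0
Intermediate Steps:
c = 200
Y(E, n) = 0 (Y(E, n) = 0*n = 0)
Y(-34, s(4))*(c - 140) = 0*(200 - 140) = 0*60 = 0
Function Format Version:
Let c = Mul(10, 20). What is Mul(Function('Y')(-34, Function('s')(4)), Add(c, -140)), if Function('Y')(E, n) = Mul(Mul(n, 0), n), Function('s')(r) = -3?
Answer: 0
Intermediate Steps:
c = 200
Function('Y')(E, n) = 0 (Function('Y')(E, n) = Mul(0, n) = 0)
Mul(Function('Y')(-34, Function('s')(4)), Add(c, -140)) = Mul(0, Add(200, -140)) = Mul(0, 60) = 0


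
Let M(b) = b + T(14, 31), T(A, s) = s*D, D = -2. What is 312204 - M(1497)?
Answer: 310769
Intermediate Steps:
T(A, s) = -2*s (T(A, s) = s*(-2) = -2*s)
M(b) = -62 + b (M(b) = b - 2*31 = b - 62 = -62 + b)
312204 - M(1497) = 312204 - (-62 + 1497) = 312204 - 1*1435 = 312204 - 1435 = 310769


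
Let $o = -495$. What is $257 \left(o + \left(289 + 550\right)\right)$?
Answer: $88408$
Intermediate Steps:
$257 \left(o + \left(289 + 550\right)\right) = 257 \left(-495 + \left(289 + 550\right)\right) = 257 \left(-495 + 839\right) = 257 \cdot 344 = 88408$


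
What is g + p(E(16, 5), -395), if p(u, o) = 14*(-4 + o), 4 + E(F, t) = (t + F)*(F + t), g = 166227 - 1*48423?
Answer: 112218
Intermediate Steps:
g = 117804 (g = 166227 - 48423 = 117804)
E(F, t) = -4 + (F + t)² (E(F, t) = -4 + (t + F)*(F + t) = -4 + (F + t)*(F + t) = -4 + (F + t)²)
p(u, o) = -56 + 14*o
g + p(E(16, 5), -395) = 117804 + (-56 + 14*(-395)) = 117804 + (-56 - 5530) = 117804 - 5586 = 112218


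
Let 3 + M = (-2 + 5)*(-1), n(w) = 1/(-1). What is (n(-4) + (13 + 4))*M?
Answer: -96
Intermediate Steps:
n(w) = -1
M = -6 (M = -3 + (-2 + 5)*(-1) = -3 + 3*(-1) = -3 - 3 = -6)
(n(-4) + (13 + 4))*M = (-1 + (13 + 4))*(-6) = (-1 + 17)*(-6) = 16*(-6) = -96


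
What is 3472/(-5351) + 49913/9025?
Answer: 12407877/2541725 ≈ 4.8817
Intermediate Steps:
3472/(-5351) + 49913/9025 = 3472*(-1/5351) + 49913*(1/9025) = -3472/5351 + 2627/475 = 12407877/2541725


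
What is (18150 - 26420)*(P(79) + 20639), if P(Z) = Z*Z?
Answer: -222297600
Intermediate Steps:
P(Z) = Z**2
(18150 - 26420)*(P(79) + 20639) = (18150 - 26420)*(79**2 + 20639) = -8270*(6241 + 20639) = -8270*26880 = -222297600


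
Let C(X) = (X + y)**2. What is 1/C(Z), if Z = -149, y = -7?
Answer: 1/24336 ≈ 4.1091e-5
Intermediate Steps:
C(X) = (-7 + X)**2 (C(X) = (X - 7)**2 = (-7 + X)**2)
1/C(Z) = 1/((-7 - 149)**2) = 1/((-156)**2) = 1/24336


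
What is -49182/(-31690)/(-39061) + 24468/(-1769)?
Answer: -15143815864539/1094872213105 ≈ -13.832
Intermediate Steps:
-49182/(-31690)/(-39061) + 24468/(-1769) = -49182*(-1/31690)*(-1/39061) + 24468*(-1/1769) = (24591/15845)*(-1/39061) - 24468/1769 = -24591/618921545 - 24468/1769 = -15143815864539/1094872213105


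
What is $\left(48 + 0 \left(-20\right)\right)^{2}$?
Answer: $2304$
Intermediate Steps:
$\left(48 + 0 \left(-20\right)\right)^{2} = \left(48 + 0\right)^{2} = 48^{2} = 2304$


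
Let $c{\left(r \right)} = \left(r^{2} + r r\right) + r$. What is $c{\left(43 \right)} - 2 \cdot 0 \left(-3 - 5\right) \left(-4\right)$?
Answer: $0$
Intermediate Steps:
$c{\left(r \right)} = r + 2 r^{2}$ ($c{\left(r \right)} = \left(r^{2} + r^{2}\right) + r = 2 r^{2} + r = r + 2 r^{2}$)
$c{\left(43 \right)} - 2 \cdot 0 \left(-3 - 5\right) \left(-4\right) = 43 \left(1 + 2 \cdot 43\right) - 2 \cdot 0 \left(-3 - 5\right) \left(-4\right) = 43 \left(1 + 86\right) - 2 \cdot 0 \left(-8\right) \left(-4\right) = 43 \cdot 87 \left(-2\right) 0 \left(-4\right) = 3741 \cdot 0 \left(-4\right) = 3741 \cdot 0 = 0$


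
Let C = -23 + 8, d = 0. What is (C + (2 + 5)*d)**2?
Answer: 225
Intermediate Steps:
C = -15
(C + (2 + 5)*d)**2 = (-15 + (2 + 5)*0)**2 = (-15 + 7*0)**2 = (-15 + 0)**2 = (-15)**2 = 225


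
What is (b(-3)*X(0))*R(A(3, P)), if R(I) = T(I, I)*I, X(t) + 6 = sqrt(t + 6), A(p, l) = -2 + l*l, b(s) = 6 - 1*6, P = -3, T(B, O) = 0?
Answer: 0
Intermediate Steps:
b(s) = 0 (b(s) = 6 - 6 = 0)
A(p, l) = -2 + l**2
X(t) = -6 + sqrt(6 + t) (X(t) = -6 + sqrt(t + 6) = -6 + sqrt(6 + t))
R(I) = 0 (R(I) = 0*I = 0)
(b(-3)*X(0))*R(A(3, P)) = (0*(-6 + sqrt(6 + 0)))*0 = (0*(-6 + sqrt(6)))*0 = 0*0 = 0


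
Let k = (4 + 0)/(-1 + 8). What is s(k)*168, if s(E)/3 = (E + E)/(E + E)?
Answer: 504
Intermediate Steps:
k = 4/7 ≈ 0.57143
s(E) = 3 (s(E) = 3*((E + E)/(E + E)) = 3*((2*E)/((2*E))) = 3*((2*E)*(1/(2*E))) = 3*1 = 3)
s(k)*168 = 3*168 = 504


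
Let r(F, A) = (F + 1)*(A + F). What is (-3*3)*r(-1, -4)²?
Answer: 0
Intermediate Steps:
r(F, A) = (1 + F)*(A + F)
(-3*3)*r(-1, -4)² = (-3*3)*(-4 - 1 + (-1)² - 4*(-1))² = -9*(-4 - 1 + 1 + 4)² = -9*0² = -9*0 = 0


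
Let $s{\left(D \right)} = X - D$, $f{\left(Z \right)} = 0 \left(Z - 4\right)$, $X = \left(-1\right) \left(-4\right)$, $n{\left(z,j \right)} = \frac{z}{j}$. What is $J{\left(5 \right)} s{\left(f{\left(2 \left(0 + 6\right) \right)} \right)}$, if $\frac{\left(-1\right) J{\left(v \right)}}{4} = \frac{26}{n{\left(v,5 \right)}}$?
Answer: $-416$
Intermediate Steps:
$J{\left(v \right)} = - \frac{520}{v}$ ($J{\left(v \right)} = - 4 \frac{26}{v \frac{1}{5}} = - 4 \frac{26}{\frac{1}{5} v} = - 4 \cdot 26 \frac{5}{v} = - 4 \frac{130}{v} = - \frac{520}{v}$)
$X = 4$
$f{\left(Z \right)} = 0$ ($f{\left(Z \right)} = 0 \left(-4 + Z\right) = 0$)
$s{\left(D \right)} = 4 - D$
$J{\left(5 \right)} s{\left(f{\left(2 \left(0 + 6\right) \right)} \right)} = - \frac{520}{5} \left(4 - 0\right) = \left(-520\right) \frac{1}{5} \left(4 + 0\right) = \left(-104\right) 4 = -416$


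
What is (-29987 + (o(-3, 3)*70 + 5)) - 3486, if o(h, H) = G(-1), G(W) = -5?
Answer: -33818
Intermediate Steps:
o(h, H) = -5
(-29987 + (o(-3, 3)*70 + 5)) - 3486 = (-29987 + (-5*70 + 5)) - 3486 = (-29987 + (-350 + 5)) - 3486 = (-29987 - 345) - 3486 = -30332 - 3486 = -33818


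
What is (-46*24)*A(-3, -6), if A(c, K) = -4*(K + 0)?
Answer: -26496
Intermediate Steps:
A(c, K) = -4*K
(-46*24)*A(-3, -6) = (-46*24)*(-4*(-6)) = -1104*24 = -26496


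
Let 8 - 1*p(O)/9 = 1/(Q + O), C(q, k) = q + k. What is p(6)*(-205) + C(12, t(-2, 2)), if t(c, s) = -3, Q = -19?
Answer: -193608/13 ≈ -14893.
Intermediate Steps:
C(q, k) = k + q
p(O) = 72 - 9/(-19 + O)
p(6)*(-205) + C(12, t(-2, 2)) = (9*(-153 + 8*6)/(-19 + 6))*(-205) + (-3 + 12) = (9*(-153 + 48)/(-13))*(-205) + 9 = (9*(-1/13)*(-105))*(-205) + 9 = (945/13)*(-205) + 9 = -193725/13 + 9 = -193608/13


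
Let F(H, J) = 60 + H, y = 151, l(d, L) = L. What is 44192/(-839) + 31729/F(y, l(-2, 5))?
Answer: 17296119/177029 ≈ 97.702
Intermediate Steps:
44192/(-839) + 31729/F(y, l(-2, 5)) = 44192/(-839) + 31729/(60 + 151) = 44192*(-1/839) + 31729/211 = -44192/839 + 31729*(1/211) = -44192/839 + 31729/211 = 17296119/177029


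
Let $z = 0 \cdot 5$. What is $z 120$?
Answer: $0$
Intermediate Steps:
$z = 0$
$z 120 = 0 \cdot 120 = 0$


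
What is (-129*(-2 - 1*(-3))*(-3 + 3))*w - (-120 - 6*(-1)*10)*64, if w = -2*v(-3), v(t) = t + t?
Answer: 3840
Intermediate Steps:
v(t) = 2*t
w = 12 (w = -4*(-3) = -2*(-6) = 12)
(-129*(-2 - 1*(-3))*(-3 + 3))*w - (-120 - 6*(-1)*10)*64 = -129*(-2 - 1*(-3))*(-3 + 3)*12 - (-120 - 6*(-1)*10)*64 = -129*(-2 + 3)*0*12 - (-120 + 6*10)*64 = -129*0*12 - (-120 + 60)*64 = -129*0*12 - (-60)*64 = 0*12 - 1*(-3840) = 0 + 3840 = 3840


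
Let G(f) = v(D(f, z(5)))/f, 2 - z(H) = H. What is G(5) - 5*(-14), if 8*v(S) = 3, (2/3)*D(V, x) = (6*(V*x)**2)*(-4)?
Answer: 2803/40 ≈ 70.075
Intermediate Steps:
z(H) = 2 - H
D(V, x) = -36*V**2*x**2 (D(V, x) = 3*((6*(V*x)**2)*(-4))/2 = 3*((6*(V**2*x**2))*(-4))/2 = 3*((6*V**2*x**2)*(-4))/2 = 3*(-24*V**2*x**2)/2 = -36*V**2*x**2)
v(S) = 3/8 (v(S) = (1/8)*3 = 3/8)
G(f) = 3/(8*f)
G(5) - 5*(-14) = (3/8)/5 - 5*(-14) = (3/8)*(1/5) + 70 = 3/40 + 70 = 2803/40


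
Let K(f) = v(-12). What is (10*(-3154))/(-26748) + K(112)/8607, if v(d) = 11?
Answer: 22646584/19185003 ≈ 1.1804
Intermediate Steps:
K(f) = 11
(10*(-3154))/(-26748) + K(112)/8607 = (10*(-3154))/(-26748) + 11/8607 = -31540*(-1/26748) + 11*(1/8607) = 7885/6687 + 11/8607 = 22646584/19185003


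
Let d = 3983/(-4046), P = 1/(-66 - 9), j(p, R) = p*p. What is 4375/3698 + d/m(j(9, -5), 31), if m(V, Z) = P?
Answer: 40085225/534361 ≈ 75.015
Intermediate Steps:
j(p, R) = p²
P = -1/75 (P = 1/(-75) = -1/75 ≈ -0.013333)
m(V, Z) = -1/75
d = -569/578 (d = 3983*(-1/4046) = -569/578 ≈ -0.98443)
4375/3698 + d/m(j(9, -5), 31) = 4375/3698 - 569/(578*(-1/75)) = 4375*(1/3698) - 569/578*(-75) = 4375/3698 + 42675/578 = 40085225/534361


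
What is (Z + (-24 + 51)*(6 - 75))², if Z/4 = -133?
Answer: 5736025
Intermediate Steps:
Z = -532 (Z = 4*(-133) = -532)
(Z + (-24 + 51)*(6 - 75))² = (-532 + (-24 + 51)*(6 - 75))² = (-532 + 27*(-69))² = (-532 - 1863)² = (-2395)² = 5736025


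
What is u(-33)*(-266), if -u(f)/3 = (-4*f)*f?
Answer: -3476088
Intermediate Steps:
u(f) = 12*f² (u(f) = -3*(-4*f)*f = -(-12)*f² = 12*f²)
u(-33)*(-266) = (12*(-33)²)*(-266) = (12*1089)*(-266) = 13068*(-266) = -3476088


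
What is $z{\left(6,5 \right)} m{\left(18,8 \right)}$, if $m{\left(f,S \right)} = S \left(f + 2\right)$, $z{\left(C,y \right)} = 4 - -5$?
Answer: $1440$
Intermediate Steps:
$z{\left(C,y \right)} = 9$ ($z{\left(C,y \right)} = 4 + 5 = 9$)
$m{\left(f,S \right)} = S \left(2 + f\right)$
$z{\left(6,5 \right)} m{\left(18,8 \right)} = 9 \cdot 8 \left(2 + 18\right) = 9 \cdot 8 \cdot 20 = 9 \cdot 160 = 1440$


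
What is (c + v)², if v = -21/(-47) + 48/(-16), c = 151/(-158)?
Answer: 678967249/55145476 ≈ 12.312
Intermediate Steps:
c = -151/158 (c = 151*(-1/158) = -151/158 ≈ -0.95570)
v = -120/47 (v = -21*(-1/47) + 48*(-1/16) = 21/47 - 3 = -120/47 ≈ -2.5532)
(c + v)² = (-151/158 - 120/47)² = (-26057/7426)² = 678967249/55145476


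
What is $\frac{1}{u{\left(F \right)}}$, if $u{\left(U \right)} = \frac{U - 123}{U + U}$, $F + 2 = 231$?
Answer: $\frac{229}{53} \approx 4.3208$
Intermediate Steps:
$F = 229$ ($F = -2 + 231 = 229$)
$u{\left(U \right)} = \frac{-123 + U}{2 U}$
$\frac{1}{u{\left(F \right)}} = \frac{1}{\frac{1}{2} \cdot \frac{1}{229} \left(-123 + 229\right)} = \frac{1}{\frac{1}{2} \cdot \frac{1}{229} \cdot 106} = \frac{1}{\frac{53}{229}} = \frac{229}{53}$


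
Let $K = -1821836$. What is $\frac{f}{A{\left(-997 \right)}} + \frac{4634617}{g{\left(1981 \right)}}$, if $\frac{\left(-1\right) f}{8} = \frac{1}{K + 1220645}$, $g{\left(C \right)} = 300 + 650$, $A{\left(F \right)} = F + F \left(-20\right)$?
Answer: $\frac{2777931158760859}{569418055650} \approx 4878.5$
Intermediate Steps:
$A{\left(F \right)} = - 19 F$ ($A{\left(F \right)} = F - 20 F = - 19 F$)
$g{\left(C \right)} = 950$
$f = \frac{8}{601191}$ ($f = - \frac{8}{-1821836 + 1220645} = - \frac{8}{-601191} = \left(-8\right) \left(- \frac{1}{601191}\right) = \frac{8}{601191} \approx 1.3307 \cdot 10^{-5}$)
$\frac{f}{A{\left(-997 \right)}} + \frac{4634617}{g{\left(1981 \right)}} = \frac{8}{601191 \left(\left(-19\right) \left(-997\right)\right)} + \frac{4634617}{950} = \frac{8}{601191 \cdot 18943} + 4634617 \cdot \frac{1}{950} = \frac{8}{601191} \cdot \frac{1}{18943} + \frac{4634617}{950} = \frac{8}{11388361113} + \frac{4634617}{950} = \frac{2777931158760859}{569418055650}$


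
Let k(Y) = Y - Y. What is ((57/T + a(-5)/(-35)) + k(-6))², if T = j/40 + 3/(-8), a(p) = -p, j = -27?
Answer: 145161/49 ≈ 2962.5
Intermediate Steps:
T = -21/20 (T = -27/40 + 3/(-8) = -27*1/40 + 3*(-⅛) = -27/40 - 3/8 = -21/20 ≈ -1.0500)
k(Y) = 0
((57/T + a(-5)/(-35)) + k(-6))² = ((57/(-21/20) - 1*(-5)/(-35)) + 0)² = ((57*(-20/21) + 5*(-1/35)) + 0)² = ((-380/7 - ⅐) + 0)² = (-381/7 + 0)² = (-381/7)² = 145161/49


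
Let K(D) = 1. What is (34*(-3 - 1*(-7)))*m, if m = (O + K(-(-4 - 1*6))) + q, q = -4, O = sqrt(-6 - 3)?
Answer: -408 + 408*I ≈ -408.0 + 408.0*I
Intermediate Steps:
O = 3*I (O = sqrt(-9) = 3*I ≈ 3.0*I)
m = -3 + 3*I (m = (3*I + 1) - 4 = (1 + 3*I) - 4 = -3 + 3*I ≈ -3.0 + 3.0*I)
(34*(-3 - 1*(-7)))*m = (34*(-3 - 1*(-7)))*(-3 + 3*I) = (34*(-3 + 7))*(-3 + 3*I) = (34*4)*(-3 + 3*I) = 136*(-3 + 3*I) = -408 + 408*I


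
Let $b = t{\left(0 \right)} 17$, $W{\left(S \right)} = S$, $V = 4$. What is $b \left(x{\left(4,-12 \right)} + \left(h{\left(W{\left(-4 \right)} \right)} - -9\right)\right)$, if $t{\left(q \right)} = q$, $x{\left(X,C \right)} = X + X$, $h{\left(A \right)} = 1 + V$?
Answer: $0$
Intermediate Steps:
$h{\left(A \right)} = 5$ ($h{\left(A \right)} = 1 + 4 = 5$)
$x{\left(X,C \right)} = 2 X$
$b = 0$ ($b = 0 \cdot 17 = 0$)
$b \left(x{\left(4,-12 \right)} + \left(h{\left(W{\left(-4 \right)} \right)} - -9\right)\right) = 0 \left(2 \cdot 4 + \left(5 - -9\right)\right) = 0 \left(8 + \left(5 + 9\right)\right) = 0 \left(8 + 14\right) = 0 \cdot 22 = 0$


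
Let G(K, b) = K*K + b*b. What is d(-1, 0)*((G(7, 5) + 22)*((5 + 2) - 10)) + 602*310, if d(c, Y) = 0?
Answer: 186620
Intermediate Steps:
G(K, b) = K² + b²
d(-1, 0)*((G(7, 5) + 22)*((5 + 2) - 10)) + 602*310 = 0*(((7² + 5²) + 22)*((5 + 2) - 10)) + 602*310 = 0*(((49 + 25) + 22)*(7 - 10)) + 186620 = 0*((74 + 22)*(-3)) + 186620 = 0*(96*(-3)) + 186620 = 0*(-288) + 186620 = 0 + 186620 = 186620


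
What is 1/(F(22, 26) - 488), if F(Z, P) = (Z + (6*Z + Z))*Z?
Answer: 1/3384 ≈ 0.00029551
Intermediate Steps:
F(Z, P) = 8*Z² (F(Z, P) = (Z + 7*Z)*Z = (8*Z)*Z = 8*Z²)
1/(F(22, 26) - 488) = 1/(8*22² - 488) = 1/(8*484 - 488) = 1/(3872 - 488) = 1/3384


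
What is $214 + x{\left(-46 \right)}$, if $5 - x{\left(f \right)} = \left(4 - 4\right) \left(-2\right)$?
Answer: $219$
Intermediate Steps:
$x{\left(f \right)} = 5$ ($x{\left(f \right)} = 5 - \left(4 - 4\right) \left(-2\right) = 5 - 0 \left(-2\right) = 5 - 0 = 5 + 0 = 5$)
$214 + x{\left(-46 \right)} = 214 + 5 = 219$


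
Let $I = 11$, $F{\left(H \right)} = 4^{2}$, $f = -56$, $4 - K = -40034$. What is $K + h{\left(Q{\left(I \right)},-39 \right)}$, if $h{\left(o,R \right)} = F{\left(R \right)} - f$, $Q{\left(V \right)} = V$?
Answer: $40110$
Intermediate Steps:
$K = 40038$ ($K = 4 - -40034 = 4 + 40034 = 40038$)
$F{\left(H \right)} = 16$
$h{\left(o,R \right)} = 72$ ($h{\left(o,R \right)} = 16 - -56 = 16 + 56 = 72$)
$K + h{\left(Q{\left(I \right)},-39 \right)} = 40038 + 72 = 40110$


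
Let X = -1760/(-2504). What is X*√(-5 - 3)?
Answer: 440*I*√2/313 ≈ 1.988*I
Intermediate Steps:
X = 220/313 (X = -1760*(-1/2504) = 220/313 ≈ 0.70288)
X*√(-5 - 3) = 220*√(-5 - 3)/313 = 220*√(-8)/313 = 220*(2*I*√2)/313 = 440*I*√2/313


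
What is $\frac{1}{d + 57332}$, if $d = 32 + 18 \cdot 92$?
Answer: $\frac{1}{59020} \approx 1.6943 \cdot 10^{-5}$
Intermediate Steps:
$d = 1688$ ($d = 32 + 1656 = 1688$)
$\frac{1}{d + 57332} = \frac{1}{1688 + 57332} = \frac{1}{59020}$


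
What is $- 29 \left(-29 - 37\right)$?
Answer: $1914$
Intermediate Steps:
$- 29 \left(-29 - 37\right) = \left(-29\right) \left(-66\right) = 1914$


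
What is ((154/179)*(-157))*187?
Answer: -4521286/179 ≈ -25259.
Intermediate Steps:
((154/179)*(-157))*187 = -24178/179*187 = -4521286/179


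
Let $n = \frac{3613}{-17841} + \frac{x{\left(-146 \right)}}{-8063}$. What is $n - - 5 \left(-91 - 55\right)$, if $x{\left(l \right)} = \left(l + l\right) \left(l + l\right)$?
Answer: $- \frac{106562274233}{143851983} \approx -740.78$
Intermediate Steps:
$x{\left(l \right)} = 4 l^{2}$ ($x{\left(l \right)} = 2 l 2 l = 4 l^{2}$)
$n = - \frac{1550326643}{143851983}$ ($n = \frac{3613}{-17841} + \frac{4 \left(-146\right)^{2}}{-8063} = 3613 \left(- \frac{1}{17841}\right) + 4 \cdot 21316 \left(- \frac{1}{8063}\right) = - \frac{3613}{17841} + 85264 \left(- \frac{1}{8063}\right) = - \frac{3613}{17841} - \frac{85264}{8063} = - \frac{1550326643}{143851983} \approx -10.777$)
$n - - 5 \left(-91 - 55\right) = - \frac{1550326643}{143851983} - - 5 \left(-91 - 55\right) = - \frac{1550326643}{143851983} - \left(-5\right) \left(-146\right) = - \frac{1550326643}{143851983} - 730 = - \frac{106562274233}{143851983}$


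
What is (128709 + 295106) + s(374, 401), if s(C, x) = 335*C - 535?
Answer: 548570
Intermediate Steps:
s(C, x) = -535 + 335*C
(128709 + 295106) + s(374, 401) = (128709 + 295106) + (-535 + 335*374) = 423815 + (-535 + 125290) = 423815 + 124755 = 548570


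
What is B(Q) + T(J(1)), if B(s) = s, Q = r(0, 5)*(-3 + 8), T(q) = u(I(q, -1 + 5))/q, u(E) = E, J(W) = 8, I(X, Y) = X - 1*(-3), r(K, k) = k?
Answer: 211/8 ≈ 26.375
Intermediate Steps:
I(X, Y) = 3 + X (I(X, Y) = X + 3 = 3 + X)
T(q) = (3 + q)/q
Q = 25 (Q = 5*(-3 + 8) = 5*5 = 25)
B(Q) + T(J(1)) = 25 + (3 + 8)/8 = 25 + (⅛)*11 = 25 + 11/8 = 211/8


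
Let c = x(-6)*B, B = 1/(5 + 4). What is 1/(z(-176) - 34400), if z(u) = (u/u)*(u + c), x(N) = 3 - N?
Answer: -1/34575 ≈ -2.8923e-5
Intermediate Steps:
B = ⅑ (B = 1/9 = ⅑ ≈ 0.11111)
c = 1 (c = (3 - 1*(-6))*(⅑) = (3 + 6)*(⅑) = 9*(⅑) = 1)
z(u) = 1 + u (z(u) = (u/u)*(u + 1) = 1*(1 + u) = 1 + u)
1/(z(-176) - 34400) = 1/((1 - 176) - 34400) = 1/(-175 - 34400) = 1/(-34575) = -1/34575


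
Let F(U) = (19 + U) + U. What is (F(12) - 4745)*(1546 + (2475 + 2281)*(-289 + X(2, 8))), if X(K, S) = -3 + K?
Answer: 6477917188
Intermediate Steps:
F(U) = 19 + 2*U
(F(12) - 4745)*(1546 + (2475 + 2281)*(-289 + X(2, 8))) = ((19 + 2*12) - 4745)*(1546 + (2475 + 2281)*(-289 + (-3 + 2))) = ((19 + 24) - 4745)*(1546 + 4756*(-289 - 1)) = (43 - 4745)*(1546 + 4756*(-290)) = -4702*(1546 - 1379240) = -4702*(-1377694) = 6477917188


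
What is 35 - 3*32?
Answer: -61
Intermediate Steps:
35 - 3*32 = 35 - 96 = -61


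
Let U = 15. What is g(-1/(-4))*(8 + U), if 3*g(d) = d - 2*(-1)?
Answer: 69/4 ≈ 17.250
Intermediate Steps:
g(d) = ⅔ + d/3 (g(d) = (d - 2*(-1))/3 = (d + 2)/3 = (2 + d)/3 = ⅔ + d/3)
g(-1/(-4))*(8 + U) = (⅔ + (-1/(-4))/3)*(8 + 15) = (⅔ + (-1*(-¼))/3)*23 = (⅔ + (⅓)*(¼))*23 = (⅔ + 1/12)*23 = (¾)*23 = 69/4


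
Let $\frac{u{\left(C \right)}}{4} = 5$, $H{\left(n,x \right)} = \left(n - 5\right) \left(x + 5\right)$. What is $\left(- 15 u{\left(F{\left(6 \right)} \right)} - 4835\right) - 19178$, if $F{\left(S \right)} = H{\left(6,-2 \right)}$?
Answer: $-24313$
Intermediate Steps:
$H{\left(n,x \right)} = \left(-5 + n\right) \left(5 + x\right)$
$F{\left(S \right)} = 3$ ($F{\left(S \right)} = -25 - -10 + 5 \cdot 6 + 6 \left(-2\right) = -25 + 10 + 30 - 12 = 3$)
$u{\left(C \right)} = 20$ ($u{\left(C \right)} = 4 \cdot 5 = 20$)
$\left(- 15 u{\left(F{\left(6 \right)} \right)} - 4835\right) - 19178 = \left(\left(-15\right) 20 - 4835\right) - 19178 = \left(-300 - 4835\right) - 19178 = -5135 - 19178 = -24313$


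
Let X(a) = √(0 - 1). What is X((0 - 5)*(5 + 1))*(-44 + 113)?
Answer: 69*I ≈ 69.0*I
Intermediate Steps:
X(a) = I (X(a) = √(-1) = I)
X((0 - 5)*(5 + 1))*(-44 + 113) = I*(-44 + 113) = I*69 = 69*I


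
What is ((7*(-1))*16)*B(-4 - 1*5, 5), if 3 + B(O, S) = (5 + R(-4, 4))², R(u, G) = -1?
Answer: -1456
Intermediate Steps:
B(O, S) = 13 (B(O, S) = -3 + (5 - 1)² = -3 + 4² = -3 + 16 = 13)
((7*(-1))*16)*B(-4 - 1*5, 5) = ((7*(-1))*16)*13 = -7*16*13 = -112*13 = -1456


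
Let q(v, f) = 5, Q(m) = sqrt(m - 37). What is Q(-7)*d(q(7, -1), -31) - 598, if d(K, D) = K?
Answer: -598 + 10*I*sqrt(11) ≈ -598.0 + 33.166*I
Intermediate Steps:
Q(m) = sqrt(-37 + m)
Q(-7)*d(q(7, -1), -31) - 598 = sqrt(-37 - 7)*5 - 598 = sqrt(-44)*5 - 598 = (2*I*sqrt(11))*5 - 598 = 10*I*sqrt(11) - 598 = -598 + 10*I*sqrt(11)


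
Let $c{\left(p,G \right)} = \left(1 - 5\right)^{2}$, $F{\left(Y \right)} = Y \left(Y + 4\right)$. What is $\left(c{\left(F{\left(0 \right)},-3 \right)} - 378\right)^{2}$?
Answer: $131044$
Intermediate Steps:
$F{\left(Y \right)} = Y \left(4 + Y\right)$
$c{\left(p,G \right)} = 16$ ($c{\left(p,G \right)} = \left(-4\right)^{2} = 16$)
$\left(c{\left(F{\left(0 \right)},-3 \right)} - 378\right)^{2} = \left(16 - 378\right)^{2} = \left(-362\right)^{2} = 131044$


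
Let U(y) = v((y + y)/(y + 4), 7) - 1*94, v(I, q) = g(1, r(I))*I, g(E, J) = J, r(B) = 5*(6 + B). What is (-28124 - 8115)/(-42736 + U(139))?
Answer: 105864473/124893090 ≈ 0.84764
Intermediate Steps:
r(B) = 30 + 5*B
v(I, q) = I*(30 + 5*I) (v(I, q) = (30 + 5*I)*I = I*(30 + 5*I))
U(y) = -94 + 10*y*(6 + 2*y/(4 + y))/(4 + y) (U(y) = 5*((y + y)/(y + 4))*(6 + (y + y)/(y + 4)) - 1*94 = 5*((2*y)/(4 + y))*(6 + (2*y)/(4 + y)) - 94 = 5*(2*y/(4 + y))*(6 + 2*y/(4 + y)) - 94 = 10*y*(6 + 2*y/(4 + y))/(4 + y) - 94 = -94 + 10*y*(6 + 2*y/(4 + y))/(4 + y))
(-28124 - 8115)/(-42736 + U(139)) = (-28124 - 8115)/(-42736 + 2*(-47*(4 + 139)**2 + 40*139*(3 + 139))/(4 + 139)**2) = -36239/(-42736 + 2*(-47*143**2 + 40*139*142)/143**2) = -36239/(-42736 + 2*(1/20449)*(-47*20449 + 789520)) = -36239/(-42736 + 2*(1/20449)*(-961103 + 789520)) = -36239/(-42736 + 2*(1/20449)*(-171583)) = -36239/(-42736 - 343166/20449) = -36239/(-874251630/20449) = -36239*(-20449/874251630) = 105864473/124893090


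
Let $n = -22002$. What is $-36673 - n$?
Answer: $-14671$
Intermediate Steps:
$-36673 - n = -36673 - -22002 = -36673 + 22002 = -14671$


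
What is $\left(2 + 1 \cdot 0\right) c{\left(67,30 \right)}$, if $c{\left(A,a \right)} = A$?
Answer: $134$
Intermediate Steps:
$\left(2 + 1 \cdot 0\right) c{\left(67,30 \right)} = \left(2 + 1 \cdot 0\right) 67 = \left(2 + 0\right) 67 = 2 \cdot 67 = 134$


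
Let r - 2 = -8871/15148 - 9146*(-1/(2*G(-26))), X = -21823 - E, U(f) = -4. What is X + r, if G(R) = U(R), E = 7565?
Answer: -231232975/7574 ≈ -30530.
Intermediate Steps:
G(R) = -4
X = -29388 (X = -21823 - 1*7565 = -21823 - 7565 = -29388)
r = -8648263/7574 (r = 2 + (-8871/15148 - 9146/((-2*(-4)))) = 2 + (-8871*1/15148 - 9146/8) = 2 + (-8871/15148 - 9146*⅛) = 2 + (-8871/15148 - 4573/4) = 2 - 8663411/7574 = -8648263/7574 ≈ -1141.8)
X + r = -29388 - 8648263/7574 = -231232975/7574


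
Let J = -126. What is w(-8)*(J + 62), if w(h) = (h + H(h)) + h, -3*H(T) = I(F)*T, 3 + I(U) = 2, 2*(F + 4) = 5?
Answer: 3584/3 ≈ 1194.7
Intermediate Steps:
F = -3/2 (F = -4 + (½)*5 = -4 + 5/2 = -3/2 ≈ -1.5000)
I(U) = -1 (I(U) = -3 + 2 = -1)
H(T) = T/3 (H(T) = -(-1)*T/3 = T/3)
w(h) = 7*h/3 (w(h) = (h + h/3) + h = 4*h/3 + h = 7*h/3)
w(-8)*(J + 62) = ((7/3)*(-8))*(-126 + 62) = -56/3*(-64) = 3584/3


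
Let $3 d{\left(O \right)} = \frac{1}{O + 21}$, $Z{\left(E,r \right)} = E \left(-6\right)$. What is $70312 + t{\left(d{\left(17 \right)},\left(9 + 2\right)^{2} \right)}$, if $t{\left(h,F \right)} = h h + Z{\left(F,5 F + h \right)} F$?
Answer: $- \frac{227871863}{12996} \approx -17534.0$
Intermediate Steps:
$Z{\left(E,r \right)} = - 6 E$
$d{\left(O \right)} = \frac{1}{3 \left(21 + O\right)}$ ($d{\left(O \right)} = \frac{1}{3 \left(O + 21\right)} = \frac{1}{3 \left(21 + O\right)}$)
$t{\left(h,F \right)} = h^{2} - 6 F^{2}$ ($t{\left(h,F \right)} = h h + - 6 F F = h^{2} - 6 F^{2}$)
$70312 + t{\left(d{\left(17 \right)},\left(9 + 2\right)^{2} \right)} = 70312 + \left(\left(\frac{1}{3 \left(21 + 17\right)}\right)^{2} - 6 \left(\left(9 + 2\right)^{2}\right)^{2}\right) = 70312 + \left(\left(\frac{1}{3 \cdot 38}\right)^{2} - 6 \left(11^{2}\right)^{2}\right) = 70312 + \left(\left(\frac{1}{3} \cdot \frac{1}{38}\right)^{2} - 6 \cdot 121^{2}\right) = 70312 + \left(\left(\frac{1}{114}\right)^{2} - 87846\right) = 70312 + \left(\frac{1}{12996} - 87846\right) = 70312 - \frac{1141646615}{12996} = - \frac{227871863}{12996}$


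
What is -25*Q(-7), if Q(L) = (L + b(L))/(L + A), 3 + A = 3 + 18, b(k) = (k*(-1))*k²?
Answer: -8400/11 ≈ -763.64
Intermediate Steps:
b(k) = -k³ (b(k) = (-k)*k² = -k³)
A = 18 (A = -3 + (3 + 18) = -3 + 21 = 18)
Q(L) = (L - L³)/(18 + L) (Q(L) = (L - L³)/(L + 18) = (L - L³)/(18 + L))
-25*Q(-7) = -25*(-7 - 1*(-7)³)/(18 - 7) = -25*(-7 - 1*(-343))/11 = -25*(-7 + 343)/11 = -25*336/11 = -8400/11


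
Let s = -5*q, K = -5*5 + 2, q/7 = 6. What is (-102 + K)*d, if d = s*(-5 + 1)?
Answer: -105000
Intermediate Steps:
q = 42 (q = 7*6 = 42)
K = -23 (K = -25 + 2 = -23)
s = -210 (s = -5*42 = -210)
d = 840 (d = -210*(-5 + 1) = -210*(-4) = 840)
(-102 + K)*d = (-102 - 23)*840 = -125*840 = -105000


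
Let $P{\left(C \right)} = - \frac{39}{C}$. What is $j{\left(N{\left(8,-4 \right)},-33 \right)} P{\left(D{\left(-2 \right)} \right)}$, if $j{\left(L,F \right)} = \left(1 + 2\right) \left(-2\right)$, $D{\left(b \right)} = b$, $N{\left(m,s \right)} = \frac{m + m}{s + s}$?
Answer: $-117$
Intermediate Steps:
$N{\left(m,s \right)} = \frac{m}{s}$ ($N{\left(m,s \right)} = \frac{2 m}{2 s} = 2 m \frac{1}{2 s} = \frac{m}{s}$)
$j{\left(L,F \right)} = -6$ ($j{\left(L,F \right)} = 3 \left(-2\right) = -6$)
$j{\left(N{\left(8,-4 \right)},-33 \right)} P{\left(D{\left(-2 \right)} \right)} = - 6 \left(- \frac{39}{-2}\right) = - 6 \left(\left(-39\right) \left(- \frac{1}{2}\right)\right) = \left(-6\right) \frac{39}{2} = -117$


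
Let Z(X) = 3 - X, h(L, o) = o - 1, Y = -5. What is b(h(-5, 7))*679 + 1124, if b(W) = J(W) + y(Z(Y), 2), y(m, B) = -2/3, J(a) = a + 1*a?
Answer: 26458/3 ≈ 8819.3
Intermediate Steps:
J(a) = 2*a (J(a) = a + a = 2*a)
h(L, o) = -1 + o
y(m, B) = -2/3 (y(m, B) = -2*1/3 = -2/3)
b(W) = -2/3 + 2*W (b(W) = 2*W - 2/3 = -2/3 + 2*W)
b(h(-5, 7))*679 + 1124 = (-2/3 + 2*(-1 + 7))*679 + 1124 = (-2/3 + 2*6)*679 + 1124 = (-2/3 + 12)*679 + 1124 = (34/3)*679 + 1124 = 23086/3 + 1124 = 26458/3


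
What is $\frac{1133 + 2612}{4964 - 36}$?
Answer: $\frac{535}{704} \approx 0.75994$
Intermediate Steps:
$\frac{1133 + 2612}{4964 - 36} = \frac{3745}{4928} = 3745 \cdot \frac{1}{4928} = \frac{535}{704}$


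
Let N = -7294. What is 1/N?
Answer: -1/7294 ≈ -0.00013710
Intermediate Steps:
1/N = 1/(-7294) = -1/7294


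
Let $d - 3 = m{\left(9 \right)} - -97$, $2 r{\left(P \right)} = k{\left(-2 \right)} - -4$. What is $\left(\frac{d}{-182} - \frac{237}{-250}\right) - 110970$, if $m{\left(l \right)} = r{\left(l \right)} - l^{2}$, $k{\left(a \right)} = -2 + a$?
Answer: $- \frac{1262274154}{11375} \approx -1.1097 \cdot 10^{5}$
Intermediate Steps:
$r{\left(P \right)} = 0$ ($r{\left(P \right)} = \frac{\left(-2 - 2\right) - -4}{2} = \frac{-4 + 4}{2} = \frac{1}{2} \cdot 0 = 0$)
$m{\left(l \right)} = - l^{2}$ ($m{\left(l \right)} = 0 - l^{2} = - l^{2}$)
$d = 19$ ($d = 3 - -16 = 3 + \left(\left(-1\right) 81 + 97\right) = 3 + \left(-81 + 97\right) = 3 + 16 = 19$)
$\left(\frac{d}{-182} - \frac{237}{-250}\right) - 110970 = \left(\frac{19}{-182} - \frac{237}{-250}\right) - 110970 = \left(19 \left(- \frac{1}{182}\right) - - \frac{237}{250}\right) - 110970 = \left(- \frac{19}{182} + \frac{237}{250}\right) - 110970 = \frac{9596}{11375} - 110970 = - \frac{1262274154}{11375}$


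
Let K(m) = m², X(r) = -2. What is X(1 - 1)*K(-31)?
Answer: -1922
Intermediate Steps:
X(1 - 1)*K(-31) = -2*(-31)² = -2*961 = -1922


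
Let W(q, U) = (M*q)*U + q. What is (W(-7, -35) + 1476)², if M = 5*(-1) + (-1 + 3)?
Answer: 538756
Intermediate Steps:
M = -3 (M = -5 + 2 = -3)
W(q, U) = q - 3*U*q (W(q, U) = (-3*q)*U + q = -3*U*q + q = q - 3*U*q)
(W(-7, -35) + 1476)² = (-7*(1 - 3*(-35)) + 1476)² = (-7*(1 + 105) + 1476)² = (-7*106 + 1476)² = (-742 + 1476)² = 734² = 538756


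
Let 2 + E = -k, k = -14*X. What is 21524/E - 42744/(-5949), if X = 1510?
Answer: 57309386/6986109 ≈ 8.2033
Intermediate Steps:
k = -21140 (k = -14*1510 = -21140)
E = 21138 (E = -2 - 1*(-21140) = -2 + 21140 = 21138)
21524/E - 42744/(-5949) = 21524/21138 - 42744/(-5949) = 21524*(1/21138) - 42744*(-1/5949) = 10762/10569 + 14248/1983 = 57309386/6986109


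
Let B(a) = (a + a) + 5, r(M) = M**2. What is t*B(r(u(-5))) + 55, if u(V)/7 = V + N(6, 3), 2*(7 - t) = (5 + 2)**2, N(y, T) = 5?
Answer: -65/2 ≈ -32.500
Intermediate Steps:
t = -35/2 (t = 7 - (5 + 2)**2/2 = 7 - 1/2*7**2 = 7 - 1/2*49 = 7 - 49/2 = -35/2 ≈ -17.500)
u(V) = 35 + 7*V (u(V) = 7*(V + 5) = 7*(5 + V) = 35 + 7*V)
B(a) = 5 + 2*a (B(a) = 2*a + 5 = 5 + 2*a)
t*B(r(u(-5))) + 55 = -35*(5 + 2*(35 + 7*(-5))**2)/2 + 55 = -35*(5 + 2*(35 - 35)**2)/2 + 55 = -35*(5 + 2*0**2)/2 + 55 = -35*(5 + 2*0)/2 + 55 = -35*(5 + 0)/2 + 55 = -35/2*5 + 55 = -175/2 + 55 = -65/2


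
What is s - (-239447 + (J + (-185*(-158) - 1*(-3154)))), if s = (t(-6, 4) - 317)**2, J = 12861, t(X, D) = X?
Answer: 298531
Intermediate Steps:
s = 104329 (s = (-6 - 317)**2 = (-323)**2 = 104329)
s - (-239447 + (J + (-185*(-158) - 1*(-3154)))) = 104329 - (-239447 + (12861 + (-185*(-158) - 1*(-3154)))) = 104329 - (-239447 + (12861 + (29230 + 3154))) = 104329 - (-239447 + (12861 + 32384)) = 104329 - (-239447 + 45245) = 104329 - 1*(-194202) = 104329 + 194202 = 298531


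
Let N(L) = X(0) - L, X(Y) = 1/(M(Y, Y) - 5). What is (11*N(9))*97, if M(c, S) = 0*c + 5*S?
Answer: -49082/5 ≈ -9816.4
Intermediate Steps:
M(c, S) = 5*S (M(c, S) = 0 + 5*S = 5*S)
X(Y) = 1/(-5 + 5*Y) (X(Y) = 1/(5*Y - 5) = 1/(-5 + 5*Y))
N(L) = -⅕ - L (N(L) = 1/(5*(-1 + 0)) - L = (⅕)/(-1) - L = (⅕)*(-1) - L = -⅕ - L)
(11*N(9))*97 = (11*(-⅕ - 1*9))*97 = (11*(-⅕ - 9))*97 = (11*(-46/5))*97 = -506/5*97 = -49082/5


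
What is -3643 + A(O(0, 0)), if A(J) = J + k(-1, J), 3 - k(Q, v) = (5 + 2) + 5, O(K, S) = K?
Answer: -3652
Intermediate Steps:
k(Q, v) = -9 (k(Q, v) = 3 - ((5 + 2) + 5) = 3 - (7 + 5) = 3 - 1*12 = 3 - 12 = -9)
A(J) = -9 + J (A(J) = J - 9 = -9 + J)
-3643 + A(O(0, 0)) = -3643 + (-9 + 0) = -3643 - 9 = -3652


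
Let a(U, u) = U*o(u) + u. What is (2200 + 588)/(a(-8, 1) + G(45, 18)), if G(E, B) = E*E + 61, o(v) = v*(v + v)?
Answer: 2788/2071 ≈ 1.3462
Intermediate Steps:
o(v) = 2*v² (o(v) = v*(2*v) = 2*v²)
a(U, u) = u + 2*U*u² (a(U, u) = U*(2*u²) + u = 2*U*u² + u = u + 2*U*u²)
G(E, B) = 61 + E² (G(E, B) = E² + 61 = 61 + E²)
(2200 + 588)/(a(-8, 1) + G(45, 18)) = (2200 + 588)/(1*(1 + 2*(-8)*1) + (61 + 45²)) = 2788/(1*(1 - 16) + (61 + 2025)) = 2788/(1*(-15) + 2086) = 2788/(-15 + 2086) = 2788/2071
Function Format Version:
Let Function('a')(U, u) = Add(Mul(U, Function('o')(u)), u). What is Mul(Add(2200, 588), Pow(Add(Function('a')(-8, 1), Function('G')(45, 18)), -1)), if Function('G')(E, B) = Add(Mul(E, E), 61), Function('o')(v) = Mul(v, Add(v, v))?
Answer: Rational(2788, 2071) ≈ 1.3462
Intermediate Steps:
Function('o')(v) = Mul(2, Pow(v, 2)) (Function('o')(v) = Mul(v, Mul(2, v)) = Mul(2, Pow(v, 2)))
Function('a')(U, u) = Add(u, Mul(2, U, Pow(u, 2))) (Function('a')(U, u) = Add(Mul(U, Mul(2, Pow(u, 2))), u) = Add(Mul(2, U, Pow(u, 2)), u) = Add(u, Mul(2, U, Pow(u, 2))))
Function('G')(E, B) = Add(61, Pow(E, 2)) (Function('G')(E, B) = Add(Pow(E, 2), 61) = Add(61, Pow(E, 2)))
Mul(Add(2200, 588), Pow(Add(Function('a')(-8, 1), Function('G')(45, 18)), -1)) = Mul(Add(2200, 588), Pow(Add(Mul(1, Add(1, Mul(2, -8, 1))), Add(61, Pow(45, 2))), -1)) = Mul(2788, Pow(Add(Mul(1, Add(1, -16)), Add(61, 2025)), -1)) = Mul(2788, Pow(Add(Mul(1, -15), 2086), -1)) = Mul(2788, Pow(Add(-15, 2086), -1)) = Mul(2788, Pow(2071, -1)) = Mul(2788, Rational(1, 2071)) = Rational(2788, 2071)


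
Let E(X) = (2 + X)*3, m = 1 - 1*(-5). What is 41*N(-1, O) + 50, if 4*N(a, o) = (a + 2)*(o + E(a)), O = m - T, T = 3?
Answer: 223/2 ≈ 111.50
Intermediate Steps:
m = 6 (m = 1 + 5 = 6)
E(X) = 6 + 3*X
O = 3 (O = 6 - 1*3 = 6 - 3 = 3)
N(a, o) = (2 + a)*(6 + o + 3*a)/4 (N(a, o) = ((a + 2)*(o + (6 + 3*a)))/4 = ((2 + a)*(6 + o + 3*a))/4 = (2 + a)*(6 + o + 3*a)/4)
41*N(-1, O) + 50 = 41*(3 + (½)*3 + 3*(-1) + (¾)*(-1)² + (¼)*(-1)*3) + 50 = 41*(3 + 3/2 - 3 + (¾)*1 - ¾) + 50 = 41*(3 + 3/2 - 3 + ¾ - ¾) + 50 = 41*(3/2) + 50 = 123/2 + 50 = 223/2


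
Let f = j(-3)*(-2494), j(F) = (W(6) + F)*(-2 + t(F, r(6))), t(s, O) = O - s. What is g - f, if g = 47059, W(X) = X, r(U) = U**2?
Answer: 323893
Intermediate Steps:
j(F) = (6 + F)*(34 - F) (j(F) = (6 + F)*(-2 + (6**2 - F)) = (6 + F)*(-2 + (36 - F)) = (6 + F)*(34 - F))
f = -276834 (f = (204 - 1*(-3)**2 + 28*(-3))*(-2494) = (204 - 1*9 - 84)*(-2494) = (204 - 9 - 84)*(-2494) = 111*(-2494) = -276834)
g - f = 47059 - 1*(-276834) = 47059 + 276834 = 323893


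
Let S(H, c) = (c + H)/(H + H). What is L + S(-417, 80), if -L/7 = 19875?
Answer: -116029913/834 ≈ -1.3912e+5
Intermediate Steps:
L = -139125 (L = -7*19875 = -139125)
S(H, c) = (H + c)/(2*H) (S(H, c) = (H + c)/((2*H)) = (H + c)*(1/(2*H)) = (H + c)/(2*H))
L + S(-417, 80) = -139125 + (½)*(-417 + 80)/(-417) = -139125 + (½)*(-1/417)*(-337) = -139125 + 337/834 = -116029913/834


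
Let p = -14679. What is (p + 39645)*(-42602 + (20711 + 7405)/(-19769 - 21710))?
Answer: -44117829889884/41479 ≈ -1.0636e+9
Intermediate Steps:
(p + 39645)*(-42602 + (20711 + 7405)/(-19769 - 21710)) = (-14679 + 39645)*(-42602 + (20711 + 7405)/(-19769 - 21710)) = 24966*(-42602 + 28116/(-41479)) = 24966*(-42602 + 28116*(-1/41479)) = 24966*(-42602 - 28116/41479) = 24966*(-1767116474/41479) = -44117829889884/41479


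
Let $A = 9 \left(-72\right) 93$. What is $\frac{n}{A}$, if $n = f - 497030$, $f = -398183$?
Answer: $\frac{895213}{60264} \approx 14.855$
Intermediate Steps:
$n = -895213$ ($n = -398183 - 497030 = -895213$)
$A = -60264$ ($A = \left(-648\right) 93 = -60264$)
$\frac{n}{A} = - \frac{895213}{-60264} = \left(-895213\right) \left(- \frac{1}{60264}\right) = \frac{895213}{60264}$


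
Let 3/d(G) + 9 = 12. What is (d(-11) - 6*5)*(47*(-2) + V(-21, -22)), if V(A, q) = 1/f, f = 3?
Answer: 8149/3 ≈ 2716.3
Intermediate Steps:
d(G) = 1 (d(G) = 3/(-9 + 12) = 3/3 = 3*(1/3) = 1)
V(A, q) = 1/3
(d(-11) - 6*5)*(47*(-2) + V(-21, -22)) = (1 - 6*5)*(47*(-2) + 1/3) = (1 - 30)*(-94 + 1/3) = -29*(-281/3) = 8149/3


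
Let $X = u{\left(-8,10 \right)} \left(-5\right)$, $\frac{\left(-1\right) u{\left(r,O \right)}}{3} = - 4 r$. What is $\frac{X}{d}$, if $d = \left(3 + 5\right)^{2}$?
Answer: $\frac{15}{2} \approx 7.5$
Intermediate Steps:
$u{\left(r,O \right)} = 12 r$ ($u{\left(r,O \right)} = - 3 \left(- 4 r\right) = 12 r$)
$X = 480$ ($X = 12 \left(-8\right) \left(-5\right) = \left(-96\right) \left(-5\right) = 480$)
$d = 64$ ($d = 8^{2} = 64$)
$\frac{X}{d} = \frac{480}{64} = 480 \cdot \frac{1}{64} = \frac{15}{2}$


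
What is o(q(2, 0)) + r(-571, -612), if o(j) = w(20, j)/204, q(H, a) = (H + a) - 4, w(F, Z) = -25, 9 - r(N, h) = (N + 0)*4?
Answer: 467747/204 ≈ 2292.9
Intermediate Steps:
r(N, h) = 9 - 4*N (r(N, h) = 9 - (N + 0)*4 = 9 - N*4 = 9 - 4*N)
q(H, a) = -4 + H + a
o(j) = -25/204
o(q(2, 0)) + r(-571, -612) = -25/204 + (9 - 4*(-571)) = -25/204 + (9 + 2284) = -25/204 + 2293 = 467747/204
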